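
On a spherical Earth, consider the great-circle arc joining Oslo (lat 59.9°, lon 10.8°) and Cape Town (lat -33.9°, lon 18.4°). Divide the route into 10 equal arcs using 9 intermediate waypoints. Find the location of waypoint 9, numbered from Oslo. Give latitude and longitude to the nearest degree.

The haversine formula gives a central angle δ ≈ 1.641 rad (94.0°) between the endpoints.
Interpolate at f = 9/10 with slerp weights a = sin((1−f)δ)/sin δ ≈ 0.164, b = sin(fδ)/sin δ ≈ 0.998.
p = a·p₁ + b·p₂ ≈ (0.867, 0.277, -0.415); φ = arcsin(p_z) ≈ -24.52°, λ = atan2(p_y, p_x) ≈ 17.72°.

≈ lat -25°, lon 18°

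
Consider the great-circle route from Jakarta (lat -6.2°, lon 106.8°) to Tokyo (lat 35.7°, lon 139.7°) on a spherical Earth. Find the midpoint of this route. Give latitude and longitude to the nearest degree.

Convert each endpoint to a unit vector on the sphere (x = cos φ cos λ, y = cos φ sin λ, z = sin φ).
The central angle between the endpoints is δ = arccos(p₁·p₂) ≈ 0.909 rad (52.1°).
Interpolate at f = 1/2 with slerp weights a = sin((1−f)δ)/sin δ ≈ 0.556, b = sin(fδ)/sin δ ≈ 0.556.
p = a·p₁ + b·p₂ ≈ (-0.505, 0.822, 0.265); φ = arcsin(p_z) ≈ 15.34°, λ = atan2(p_y, p_x) ≈ 121.55°.

≈ lat 15°, lon 122°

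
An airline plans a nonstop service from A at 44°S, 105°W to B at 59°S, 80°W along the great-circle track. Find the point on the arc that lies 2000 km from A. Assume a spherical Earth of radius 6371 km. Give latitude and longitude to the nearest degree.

The haversine formula gives a central angle δ ≈ 0.373 rad (21.4°) between the endpoints. The total great-circle distance is δ·R ≈ 0.373 × 6371 ≈ 2377 km, so the target fraction is f = 2000/2377 ≈ 0.841.
Interpolate at f ≈ 0.841 with slerp weights a = sin((1−f)δ)/sin δ ≈ 0.162, b = sin(fδ)/sin δ ≈ 0.847.
p = a·p₁ + b·p₂ ≈ (0.046, -0.542, -0.839); φ = arcsin(p_z) ≈ -57.02°, λ = atan2(p_y, p_x) ≈ -85.20°.

≈ 57°S, 85°W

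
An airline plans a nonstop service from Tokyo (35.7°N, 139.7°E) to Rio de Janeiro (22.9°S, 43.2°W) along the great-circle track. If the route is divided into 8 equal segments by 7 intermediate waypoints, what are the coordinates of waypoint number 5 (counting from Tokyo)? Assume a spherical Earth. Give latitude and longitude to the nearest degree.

The haversine formula gives a central angle δ ≈ 2.914 rad (167.0°) between the endpoints.
Interpolate at f = 5/8 with slerp weights a = sin((1−f)δ)/sin δ ≈ 3.933, b = sin(fδ)/sin δ ≈ 4.292.
p = a·p₁ + b·p₂ ≈ (0.446, -0.640, 0.625); φ = arcsin(p_z) ≈ 38.70°, λ = atan2(p_y, p_x) ≈ -55.15°.

≈ 39°N, 55°W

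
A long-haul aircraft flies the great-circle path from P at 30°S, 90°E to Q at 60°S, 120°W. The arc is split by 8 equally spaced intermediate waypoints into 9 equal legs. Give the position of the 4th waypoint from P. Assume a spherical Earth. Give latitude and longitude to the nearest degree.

Convert each endpoint to a unit vector on the sphere (x = cos φ cos λ, y = cos φ sin λ, z = sin φ).
The central angle between the endpoints is δ = arccos(p₁·p₂) ≈ 1.513 rad (86.7°).
Interpolate at f = 4/9 with slerp weights a = sin((1−f)δ)/sin δ ≈ 0.746, b = sin(fδ)/sin δ ≈ 0.624.
p = a·p₁ + b·p₂ ≈ (-0.156, 0.376, -0.913); φ = arcsin(p_z) ≈ -65.98°, λ = atan2(p_y, p_x) ≈ 112.53°.

≈ 66°S, 113°E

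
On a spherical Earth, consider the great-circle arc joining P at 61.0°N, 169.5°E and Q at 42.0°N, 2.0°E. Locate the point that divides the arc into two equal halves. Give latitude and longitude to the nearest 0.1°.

Write both endpoints as unit vectors p₁, p₂ with components (cos φ cos λ, cos φ sin λ, sin φ).
The central angle between the endpoints is δ = arccos(p₁·p₂) ≈ 1.335 rad (76.5°).
Interpolate at f = 1/2 with slerp weights a = sin((1−f)δ)/sin δ ≈ 0.637, b = sin(fδ)/sin δ ≈ 0.637.
p = a·p₁ + b·p₂ ≈ (0.169, 0.073, 0.983); φ = arcsin(p_z) ≈ 79.38°, λ = atan2(p_y, p_x) ≈ 23.25°.

≈ 79.4°N, 23.3°E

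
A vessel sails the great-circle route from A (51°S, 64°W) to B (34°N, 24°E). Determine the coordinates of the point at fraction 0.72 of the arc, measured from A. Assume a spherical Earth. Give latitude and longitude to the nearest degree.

From cos δ = sin φ₁ sin φ₂ + cos φ₁ cos φ₂ cos Δλ, the central angle is δ ≈ 2.000 rad (114.6°).
Interpolate at f = 0.72 with slerp weights a = sin((1−f)δ)/sin δ ≈ 0.584, b = sin(fδ)/sin δ ≈ 1.091.
p = a·p₁ + b·p₂ ≈ (0.987, 0.037, 0.156); φ = arcsin(p_z) ≈ 8.96°, λ = atan2(p_y, p_x) ≈ 2.16°.

≈ (9°N, 2°E)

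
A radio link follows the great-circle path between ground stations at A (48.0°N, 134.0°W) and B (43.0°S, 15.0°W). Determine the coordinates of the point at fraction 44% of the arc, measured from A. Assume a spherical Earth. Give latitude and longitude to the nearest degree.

Write both endpoints as unit vectors p₁, p₂ with components (cos φ cos λ, cos φ sin λ, sin φ).
The central angle between the endpoints is δ = arccos(p₁·p₂) ≈ 2.410 rad (138.1°).
Interpolate at f = 0.44 with slerp weights a = sin((1−f)δ)/sin δ ≈ 1.460, b = sin(fδ)/sin δ ≈ 1.306.
p = a·p₁ + b·p₂ ≈ (0.244, -0.950, 0.195); φ = arcsin(p_z) ≈ 11.22°, λ = atan2(p_y, p_x) ≈ -75.61°.

≈ (11°N, 76°W)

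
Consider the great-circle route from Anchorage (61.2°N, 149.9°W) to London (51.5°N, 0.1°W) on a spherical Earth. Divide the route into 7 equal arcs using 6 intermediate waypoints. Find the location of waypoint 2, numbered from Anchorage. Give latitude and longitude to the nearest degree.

≈ 77°N, 121°W

The haversine formula gives a central angle δ ≈ 1.130 rad (64.7°) between the endpoints.
Interpolate at f = 2/7 with slerp weights a = sin((1−f)δ)/sin δ ≈ 0.799, b = sin(fδ)/sin δ ≈ 0.351.
p = a·p₁ + b·p₂ ≈ (-0.114, -0.193, 0.974); φ = arcsin(p_z) ≈ 77.01°, λ = atan2(p_y, p_x) ≈ -120.63°.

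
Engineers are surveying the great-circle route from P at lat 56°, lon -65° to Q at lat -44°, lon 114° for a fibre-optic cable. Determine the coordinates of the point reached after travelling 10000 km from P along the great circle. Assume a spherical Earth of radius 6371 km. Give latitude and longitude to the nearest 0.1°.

Write both endpoints as unit vectors p₁, p₂ with components (cos φ cos λ, cos φ sin λ, sin φ).
The central angle between the endpoints is δ = arccos(p₁·p₂) ≈ 2.932 rad (168.0°). The total great-circle distance is δ·R ≈ 2.932 × 6371 ≈ 18679 km, so the target fraction is f = 10000/18679 ≈ 0.535.
Interpolate at f ≈ 0.535 with slerp weights a = sin((1−f)δ)/sin δ ≈ 4.699, b = sin(fδ)/sin δ ≈ 4.803.
p = a·p₁ + b·p₂ ≈ (-0.295, 0.775, 0.559); φ = arcsin(p_z) ≈ 34.00°, λ = atan2(p_y, p_x) ≈ 110.83°.

≈ lat 34.0°, lon 110.8°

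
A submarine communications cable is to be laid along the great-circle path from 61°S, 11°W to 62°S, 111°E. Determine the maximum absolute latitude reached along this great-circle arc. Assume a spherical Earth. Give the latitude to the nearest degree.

≈ 75°S

The great circle lies in the plane with unit normal n̂ = (p₁ × p₂)/|p₁ × p₂|.
Here n̂_z ≈ +0.254; the vertex latitude is φ_max = arccos|n̂_z| ≈ 75.3°.
Check via Clairaut: cos φ_max = |cos φ₁| · sin C = cos(61.0°)·sin(148.3°) ≈ 0.254, again giving ≈ 75.3°.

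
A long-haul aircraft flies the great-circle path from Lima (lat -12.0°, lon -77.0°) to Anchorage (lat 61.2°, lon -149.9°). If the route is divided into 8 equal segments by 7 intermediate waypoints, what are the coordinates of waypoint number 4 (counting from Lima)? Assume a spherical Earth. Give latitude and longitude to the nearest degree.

≈ lat 29°, lon -99°

From cos δ = sin φ₁ sin φ₂ + cos φ₁ cos φ₂ cos Δλ, the central angle is δ ≈ 1.614 rad (92.5°).
Interpolate at f = 4/8 with slerp weights a = sin((1−f)δ)/sin δ ≈ 0.723, b = sin(fδ)/sin δ ≈ 0.723.
p = a·p₁ + b·p₂ ≈ (-0.142, -0.864, 0.483); φ = arcsin(p_z) ≈ 28.90°, λ = atan2(p_y, p_x) ≈ -99.35°.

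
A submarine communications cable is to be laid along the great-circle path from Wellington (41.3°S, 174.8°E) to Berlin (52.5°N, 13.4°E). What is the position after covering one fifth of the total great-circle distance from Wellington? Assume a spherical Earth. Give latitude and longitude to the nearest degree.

Write both endpoints as unit vectors p₁, p₂ with components (cos φ cos λ, cos φ sin λ, sin φ).
The central angle between the endpoints is δ = arccos(p₁·p₂) ≈ 2.848 rad (163.2°).
Interpolate at f = 1/5 with slerp weights a = sin((1−f)δ)/sin δ ≈ 2.623, b = sin(fδ)/sin δ ≈ 1.860.
p = a·p₁ + b·p₂ ≈ (-0.861, 0.441, -0.255); φ = arcsin(p_z) ≈ -14.78°, λ = atan2(p_y, p_x) ≈ 152.87°.

≈ (15°S, 153°E)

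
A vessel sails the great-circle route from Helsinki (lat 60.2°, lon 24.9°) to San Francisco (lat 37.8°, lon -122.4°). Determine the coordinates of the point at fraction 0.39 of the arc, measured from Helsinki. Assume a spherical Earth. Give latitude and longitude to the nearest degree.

≈ lat 77°, lon -57°

From cos δ = sin φ₁ sin φ₂ + cos φ₁ cos φ₂ cos Δλ, the central angle is δ ≈ 1.368 rad (78.4°).
Interpolate at f = 0.39 with slerp weights a = sin((1−f)δ)/sin δ ≈ 0.756, b = sin(fδ)/sin δ ≈ 0.519.
p = a·p₁ + b·p₂ ≈ (0.121, -0.188, 0.975); φ = arcsin(p_z) ≈ 77.07°, λ = atan2(p_y, p_x) ≈ -57.21°.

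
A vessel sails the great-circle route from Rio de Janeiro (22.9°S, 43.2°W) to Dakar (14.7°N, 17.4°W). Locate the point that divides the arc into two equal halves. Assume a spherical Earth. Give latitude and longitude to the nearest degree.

Write both endpoints as unit vectors p₁, p₂ with components (cos φ cos λ, cos φ sin λ, sin φ).
The central angle between the endpoints is δ = arccos(p₁·p₂) ≈ 0.791 rad (45.3°).
Interpolate at f = 1/2 with slerp weights a = sin((1−f)δ)/sin δ ≈ 0.542, b = sin(fδ)/sin δ ≈ 0.542.
p = a·p₁ + b·p₂ ≈ (0.864, -0.498, -0.073); φ = arcsin(p_z) ≈ -4.21°, λ = atan2(p_y, p_x) ≈ -29.98°.

≈ (4°S, 30°W)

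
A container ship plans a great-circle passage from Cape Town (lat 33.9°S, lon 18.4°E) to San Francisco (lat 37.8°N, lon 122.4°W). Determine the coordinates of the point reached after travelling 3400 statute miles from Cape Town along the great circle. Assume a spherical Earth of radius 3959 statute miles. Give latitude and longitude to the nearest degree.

From cos δ = sin φ₁ sin φ₂ + cos φ₁ cos φ₂ cos Δλ, the central angle is δ ≈ 2.587 rad (148.2°). The total great-circle distance is δ·R ≈ 2.587 × 3959 ≈ 10242 mi, so the target fraction is f = 3400/10242 ≈ 0.332.
Interpolate at f ≈ 0.332 with slerp weights a = sin((1−f)δ)/sin δ ≈ 1.875, b = sin(fδ)/sin δ ≈ 1.438.
p = a·p₁ + b·p₂ ≈ (0.868, -0.468, -0.165); φ = arcsin(p_z) ≈ -9.49°, λ = atan2(p_y, p_x) ≈ -28.31°.

≈ lat 9°S, lon 28°W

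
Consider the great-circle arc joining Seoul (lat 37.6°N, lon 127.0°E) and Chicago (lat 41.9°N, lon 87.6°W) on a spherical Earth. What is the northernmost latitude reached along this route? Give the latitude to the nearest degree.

The great circle lies in the plane with unit normal n̂ = (p₁ × p₂)/|p₁ × p₂|.
Here n̂_z ≈ +0.336; the vertex latitude is φ_max = arccos|n̂_z| ≈ 70.4°.
Check via Clairaut: cos φ_max = |cos φ₁| · sin C = cos(37.6°)·sin(25.1°) ≈ 0.336, again giving ≈ 70.4°.

≈ 70°N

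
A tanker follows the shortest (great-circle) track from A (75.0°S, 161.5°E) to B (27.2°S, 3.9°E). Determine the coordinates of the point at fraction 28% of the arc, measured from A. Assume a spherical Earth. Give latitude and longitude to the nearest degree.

≈ (81°S, 36°E)

The haversine formula gives a central angle δ ≈ 1.340 rad (76.8°) between the endpoints.
Interpolate at f = 0.28 with slerp weights a = sin((1−f)δ)/sin δ ≈ 0.844, b = sin(fδ)/sin δ ≈ 0.376.
p = a·p₁ + b·p₂ ≈ (0.127, 0.092, -0.988); φ = arcsin(p_z) ≈ -80.98°, λ = atan2(p_y, p_x) ≈ 35.99°.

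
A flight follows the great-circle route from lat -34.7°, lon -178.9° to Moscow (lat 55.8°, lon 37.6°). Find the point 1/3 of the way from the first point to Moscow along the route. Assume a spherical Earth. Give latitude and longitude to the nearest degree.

Write both endpoints as unit vectors p₁, p₂ with components (cos φ cos λ, cos φ sin λ, sin φ).
The central angle between the endpoints is δ = arccos(p₁·p₂) ≈ 2.572 rad (147.4°).
Interpolate at f = 1/3 with slerp weights a = sin((1−f)δ)/sin δ ≈ 1.836, b = sin(fδ)/sin δ ≈ 1.403.
p = a·p₁ + b·p₂ ≈ (-0.884, 0.452, 0.115); φ = arcsin(p_z) ≈ 6.61°, λ = atan2(p_y, p_x) ≈ 152.92°.

≈ lat 7°, lon 153°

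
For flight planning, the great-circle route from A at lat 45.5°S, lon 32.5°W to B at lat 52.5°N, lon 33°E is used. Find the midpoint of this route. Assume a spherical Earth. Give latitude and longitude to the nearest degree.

≈ lat 4°N, lon 2°W

Write both endpoints as unit vectors p₁, p₂ with components (cos φ cos λ, cos φ sin λ, sin φ).
The central angle between the endpoints is δ = arccos(p₁·p₂) ≈ 1.970 rad (112.9°).
Interpolate at f = 1/2 with slerp weights a = sin((1−f)δ)/sin δ ≈ 0.905, b = sin(fδ)/sin δ ≈ 0.905.
p = a·p₁ + b·p₂ ≈ (0.997, -0.041, 0.072); φ = arcsin(p_z) ≈ 4.16°, λ = atan2(p_y, p_x) ≈ -2.34°.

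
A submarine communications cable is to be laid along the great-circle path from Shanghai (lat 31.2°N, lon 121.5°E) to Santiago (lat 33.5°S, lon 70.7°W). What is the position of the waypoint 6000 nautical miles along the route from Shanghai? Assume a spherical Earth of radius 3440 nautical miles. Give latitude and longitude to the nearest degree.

Convert each endpoint to a unit vector on the sphere (x = cos φ cos λ, y = cos φ sin λ, z = sin φ).
The central angle between the endpoints is δ = arccos(p₁·p₂) ≈ 2.957 rad (169.4°). The total great-circle distance is δ·R ≈ 2.957 × 3440 ≈ 10173 nmi, so the target fraction is f = 6000/10173 ≈ 0.590.
Interpolate at f ≈ 0.590 with slerp weights a = sin((1−f)δ)/sin δ ≈ 5.115, b = sin(fδ)/sin δ ≈ 5.378.
p = a·p₁ + b·p₂ ≈ (-0.804, -0.503, -0.319); φ = arcsin(p_z) ≈ -18.59°, λ = atan2(p_y, p_x) ≈ -147.98°.

≈ lat 19°S, lon 148°W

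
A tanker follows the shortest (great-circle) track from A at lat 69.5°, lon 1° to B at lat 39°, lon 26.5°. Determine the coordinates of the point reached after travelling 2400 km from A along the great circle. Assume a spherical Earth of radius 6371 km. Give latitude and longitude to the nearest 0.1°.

≈ lat 50.2°, lon 21.5°

Convert each endpoint to a unit vector on the sphere (x = cos φ cos λ, y = cos φ sin λ, z = sin φ).
The central angle between the endpoints is δ = arccos(p₁·p₂) ≈ 0.582 rad (33.4°). The total great-circle distance is δ·R ≈ 0.582 × 6371 ≈ 3711 km, so the target fraction is f = 2400/3711 ≈ 0.647.
Interpolate at f ≈ 0.647 with slerp weights a = sin((1−f)δ)/sin δ ≈ 0.371, b = sin(fδ)/sin δ ≈ 0.669.
p = a·p₁ + b·p₂ ≈ (0.595, 0.234, 0.769); φ = arcsin(p_z) ≈ 50.24°, λ = atan2(p_y, p_x) ≈ 21.48°.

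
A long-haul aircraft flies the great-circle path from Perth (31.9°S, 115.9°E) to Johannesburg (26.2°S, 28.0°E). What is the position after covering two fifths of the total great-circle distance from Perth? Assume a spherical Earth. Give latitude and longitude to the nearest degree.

Write both endpoints as unit vectors p₁, p₂ with components (cos φ cos λ, cos φ sin λ, sin φ).
The central angle between the endpoints is δ = arccos(p₁·p₂) ≈ 1.307 rad (74.9°).
Interpolate at f = 2/5 with slerp weights a = sin((1−f)δ)/sin δ ≈ 0.731, b = sin(fδ)/sin δ ≈ 0.517.
p = a·p₁ + b·p₂ ≈ (0.138, 0.776, -0.615); φ = arcsin(p_z) ≈ -37.94°, λ = atan2(p_y, p_x) ≈ 79.89°.

≈ 38°S, 80°E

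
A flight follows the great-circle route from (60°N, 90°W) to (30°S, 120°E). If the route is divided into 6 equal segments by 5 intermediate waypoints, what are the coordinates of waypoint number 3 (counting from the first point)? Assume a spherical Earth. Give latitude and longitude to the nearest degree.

Convert each endpoint to a unit vector on the sphere (x = cos φ cos λ, y = cos φ sin λ, z = sin φ).
The central angle between the endpoints is δ = arccos(p₁·p₂) ≈ 2.512 rad (143.9°).
Interpolate at f = 3/6 with slerp weights a = sin((1−f)δ)/sin δ ≈ 1.614, b = sin(fδ)/sin δ ≈ 1.614.
p = a·p₁ + b·p₂ ≈ (-0.699, 0.403, 0.591); φ = arcsin(p_z) ≈ 36.21°, λ = atan2(p_y, p_x) ≈ 150.00°.

≈ (36°N, 150°E)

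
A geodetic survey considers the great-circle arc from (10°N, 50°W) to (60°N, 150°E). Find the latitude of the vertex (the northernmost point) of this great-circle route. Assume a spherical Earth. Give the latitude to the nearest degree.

The great circle lies in the plane with unit normal n̂ = (p₁ × p₂)/|p₁ × p₂|.
Here n̂_z ≈ -0.177; the vertex latitude is φ_max = arccos|n̂_z| ≈ 79.8°.

≈ 80°N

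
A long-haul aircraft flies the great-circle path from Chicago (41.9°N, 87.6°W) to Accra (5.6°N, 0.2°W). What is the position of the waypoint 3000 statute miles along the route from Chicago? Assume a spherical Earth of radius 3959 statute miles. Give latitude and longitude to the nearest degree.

≈ 30°N, 35°W

Write both endpoints as unit vectors p₁, p₂ with components (cos φ cos λ, cos φ sin λ, sin φ).
The central angle between the endpoints is δ = arccos(p₁·p₂) ≈ 1.472 rad (84.3°). The total great-circle distance is δ·R ≈ 1.472 × 3959 ≈ 5827 mi, so the target fraction is f = 3000/5827 ≈ 0.515.
Interpolate at f ≈ 0.515 with slerp weights a = sin((1−f)δ)/sin δ ≈ 0.658, b = sin(fδ)/sin δ ≈ 0.691.
p = a·p₁ + b·p₂ ≈ (0.708, -0.492, 0.507); φ = arcsin(p_z) ≈ 30.46°, λ = atan2(p_y, p_x) ≈ -34.79°.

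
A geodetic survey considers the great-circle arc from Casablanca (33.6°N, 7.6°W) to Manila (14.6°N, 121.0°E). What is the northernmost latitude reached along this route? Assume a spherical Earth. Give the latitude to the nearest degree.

The great circle lies in the plane with unit normal n̂ = (p₁ × p₂)/|p₁ × p₂|.
Here n̂_z ≈ +0.676; the vertex latitude is φ_max = arccos|n̂_z| ≈ 47.5°.
Check via Clairaut: cos φ_max = |cos φ₁| · sin C = cos(33.6°)·sin(54.3°) ≈ 0.676, again giving ≈ 47.5°.

≈ 47°N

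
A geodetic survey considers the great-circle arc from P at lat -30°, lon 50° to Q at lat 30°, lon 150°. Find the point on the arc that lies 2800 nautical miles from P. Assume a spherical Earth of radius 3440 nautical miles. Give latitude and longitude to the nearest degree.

≈ lat -6°, lon 92°

From cos δ = sin φ₁ sin φ₂ + cos φ₁ cos φ₂ cos Δλ, the central angle is δ ≈ 1.961 rad (112.3°). The total great-circle distance is δ·R ≈ 1.961 × 3440 ≈ 6745 nmi, so the target fraction is f = 2800/6745 ≈ 0.415.
Interpolate at f ≈ 0.415 with slerp weights a = sin((1−f)δ)/sin δ ≈ 0.986, b = sin(fδ)/sin δ ≈ 0.786.
p = a·p₁ + b·p₂ ≈ (-0.041, 0.994, -0.100); φ = arcsin(p_z) ≈ -5.72°, λ = atan2(p_y, p_x) ≈ 92.36°.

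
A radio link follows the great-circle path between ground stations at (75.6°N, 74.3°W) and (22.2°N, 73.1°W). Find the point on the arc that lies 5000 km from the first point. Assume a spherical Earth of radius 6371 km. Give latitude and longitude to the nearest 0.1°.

Write both endpoints as unit vectors p₁, p₂ with components (cos φ cos λ, cos φ sin λ, sin φ).
The central angle between the endpoints is δ = arccos(p₁·p₂) ≈ 0.932 rad (53.4°). The total great-circle distance is δ·R ≈ 0.932 × 6371 ≈ 5938 km, so the target fraction is f = 5000/5938 ≈ 0.842.
Interpolate at f ≈ 0.842 with slerp weights a = sin((1−f)δ)/sin δ ≈ 0.183, b = sin(fδ)/sin δ ≈ 0.880.
p = a·p₁ + b·p₂ ≈ (0.249, -0.824, 0.510); φ = arcsin(p_z) ≈ 30.64°, λ = atan2(p_y, p_x) ≈ -73.16°.

≈ (30.6°N, 73.2°W)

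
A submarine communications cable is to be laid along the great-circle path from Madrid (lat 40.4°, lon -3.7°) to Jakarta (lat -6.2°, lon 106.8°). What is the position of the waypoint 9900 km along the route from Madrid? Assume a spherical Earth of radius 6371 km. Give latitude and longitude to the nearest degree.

The haversine formula gives a central angle δ ≈ 1.913 rad (109.6°) between the endpoints. The total great-circle distance is δ·R ≈ 1.913 × 6371 ≈ 12185 km, so the target fraction is f = 9900/12185 ≈ 0.812.
Interpolate at f ≈ 0.812 with slerp weights a = sin((1−f)δ)/sin δ ≈ 0.373, b = sin(fδ)/sin δ ≈ 1.061.
p = a·p₁ + b·p₂ ≈ (-0.022, 0.992, 0.127); φ = arcsin(p_z) ≈ 7.29°, λ = atan2(p_y, p_x) ≈ 91.26°.

≈ lat 7°, lon 91°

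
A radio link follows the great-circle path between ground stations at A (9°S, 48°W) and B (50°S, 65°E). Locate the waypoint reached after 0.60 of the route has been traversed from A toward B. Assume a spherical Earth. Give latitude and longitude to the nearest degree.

≈ (49°S, 3°E)

Convert each endpoint to a unit vector on the sphere (x = cos φ cos λ, y = cos φ sin λ, z = sin φ).
The central angle between the endpoints is δ = arccos(p₁·p₂) ≈ 1.699 rad (97.4°).
Interpolate at f = 0.60 with slerp weights a = sin((1−f)δ)/sin δ ≈ 0.634, b = sin(fδ)/sin δ ≈ 0.859.
p = a·p₁ + b·p₂ ≈ (0.652, 0.035, -0.757); φ = arcsin(p_z) ≈ -49.22°, λ = atan2(p_y, p_x) ≈ 3.09°.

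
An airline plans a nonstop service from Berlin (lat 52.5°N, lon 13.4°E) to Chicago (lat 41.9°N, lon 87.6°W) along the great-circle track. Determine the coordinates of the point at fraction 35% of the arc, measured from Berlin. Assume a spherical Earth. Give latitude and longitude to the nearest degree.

Convert each endpoint to a unit vector on the sphere (x = cos φ cos λ, y = cos φ sin λ, z = sin φ).
The central angle between the endpoints is δ = arccos(p₁·p₂) ≈ 1.111 rad (63.7°).
Interpolate at f = 0.35 with slerp weights a = sin((1−f)δ)/sin δ ≈ 0.738, b = sin(fδ)/sin δ ≈ 0.423.
p = a·p₁ + b·p₂ ≈ (0.450, -0.211, 0.868); φ = arcsin(p_z) ≈ 60.21°, λ = atan2(p_y, p_x) ≈ -25.08°.

≈ lat 60°N, lon 25°W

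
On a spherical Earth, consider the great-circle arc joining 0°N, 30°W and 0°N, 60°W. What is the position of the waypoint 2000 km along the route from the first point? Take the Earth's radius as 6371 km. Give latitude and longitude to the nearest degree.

≈ 0°N, 48°W

Write both endpoints as unit vectors p₁, p₂ with components (cos φ cos λ, cos φ sin λ, sin φ).
The central angle between the endpoints is δ = arccos(p₁·p₂) ≈ 0.524 rad (30.0°). The total great-circle distance is δ·R ≈ 0.524 × 6371 ≈ 3336 km, so the target fraction is f = 2000/3336 ≈ 0.600.
Interpolate at f ≈ 0.600 with slerp weights a = sin((1−f)δ)/sin δ ≈ 0.416, b = sin(fδ)/sin δ ≈ 0.618.
p = a·p₁ + b·p₂ ≈ (0.669, -0.743, 0.000); φ = arcsin(p_z) ≈ 0.00°, λ = atan2(p_y, p_x) ≈ -47.99°.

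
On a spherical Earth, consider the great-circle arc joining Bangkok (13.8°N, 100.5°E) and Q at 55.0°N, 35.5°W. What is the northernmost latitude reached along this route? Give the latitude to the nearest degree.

The great circle lies in the plane with unit normal n̂ = (p₁ × p₂)/|p₁ × p₂|.
Here n̂_z ≈ -0.395; the vertex latitude is φ_max = arccos|n̂_z| ≈ 66.7°.

≈ 67°N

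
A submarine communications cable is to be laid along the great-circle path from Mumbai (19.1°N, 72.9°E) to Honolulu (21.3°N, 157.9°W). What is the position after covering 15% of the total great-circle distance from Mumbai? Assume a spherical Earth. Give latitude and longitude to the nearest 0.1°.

≈ (28.7°N, 88.8°E)

Write both endpoints as unit vectors p₁, p₂ with components (cos φ cos λ, cos φ sin λ, sin φ).
The central angle between the endpoints is δ = arccos(p₁·p₂) ≈ 2.024 rad (115.9°).
Interpolate at f = 0.15 with slerp weights a = sin((1−f)δ)/sin δ ≈ 1.100, b = sin(fδ)/sin δ ≈ 0.332.
p = a·p₁ + b·p₂ ≈ (0.019, 0.877, 0.481); φ = arcsin(p_z) ≈ 28.73°, λ = atan2(p_y, p_x) ≈ 88.78°.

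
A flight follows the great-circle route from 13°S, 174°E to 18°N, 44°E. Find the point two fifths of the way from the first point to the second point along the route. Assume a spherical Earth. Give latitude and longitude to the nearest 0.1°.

≈ 1.9°N, 123.1°E

From cos δ = sin φ₁ sin φ₂ + cos φ₁ cos φ₂ cos Δλ, the central angle is δ ≈ 2.299 rad (131.7°).
Interpolate at f = 2/5 with slerp weights a = sin((1−f)δ)/sin δ ≈ 1.315, b = sin(fδ)/sin δ ≈ 1.065.
p = a·p₁ + b·p₂ ≈ (-0.545, 0.838, 0.033); φ = arcsin(p_z) ≈ 1.91°, λ = atan2(p_y, p_x) ≈ 123.07°.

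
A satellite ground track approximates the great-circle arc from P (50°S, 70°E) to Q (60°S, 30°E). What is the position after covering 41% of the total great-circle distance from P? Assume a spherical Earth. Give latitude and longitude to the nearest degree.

≈ (56°S, 56°E)

Write both endpoints as unit vectors p₁, p₂ with components (cos φ cos λ, cos φ sin λ, sin φ).
The central angle between the endpoints is δ = arccos(p₁·p₂) ≈ 0.428 rad (24.5°).
Interpolate at f = 0.41 with slerp weights a = sin((1−f)δ)/sin δ ≈ 0.602, b = sin(fδ)/sin δ ≈ 0.421.
p = a·p₁ + b·p₂ ≈ (0.314, 0.469, -0.825); φ = arcsin(p_z) ≈ -55.63°, λ = atan2(p_y, p_x) ≈ 56.14°.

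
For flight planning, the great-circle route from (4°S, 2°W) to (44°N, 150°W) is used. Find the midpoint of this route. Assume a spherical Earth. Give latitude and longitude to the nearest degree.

The haversine formula gives a central angle δ ≈ 2.288 rad (131.1°) between the endpoints.
Interpolate at f = 1/2 with slerp weights a = sin((1−f)δ)/sin δ ≈ 1.207, b = sin(fδ)/sin δ ≈ 1.207.
p = a·p₁ + b·p₂ ≈ (0.452, -0.476, 0.754); φ = arcsin(p_z) ≈ 48.98°, λ = atan2(p_y, p_x) ≈ -46.53°.

≈ (49°N, 47°W)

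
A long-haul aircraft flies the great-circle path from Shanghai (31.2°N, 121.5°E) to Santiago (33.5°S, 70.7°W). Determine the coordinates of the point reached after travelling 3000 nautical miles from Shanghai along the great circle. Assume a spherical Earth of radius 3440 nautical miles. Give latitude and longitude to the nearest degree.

Convert each endpoint to a unit vector on the sphere (x = cos φ cos λ, y = cos φ sin λ, z = sin φ).
The central angle between the endpoints is δ = arccos(p₁·p₂) ≈ 2.957 rad (169.4°). The total great-circle distance is δ·R ≈ 2.957 × 3440 ≈ 10173 nmi, so the target fraction is f = 3000/10173 ≈ 0.295.
Interpolate at f ≈ 0.295 with slerp weights a = sin((1−f)δ)/sin δ ≈ 4.753, b = sin(fδ)/sin δ ≈ 4.181.
p = a·p₁ + b·p₂ ≈ (-0.972, 0.176, 0.155); φ = arcsin(p_z) ≈ 8.91°, λ = atan2(p_y, p_x) ≈ 169.72°.

≈ (9°N, 170°E)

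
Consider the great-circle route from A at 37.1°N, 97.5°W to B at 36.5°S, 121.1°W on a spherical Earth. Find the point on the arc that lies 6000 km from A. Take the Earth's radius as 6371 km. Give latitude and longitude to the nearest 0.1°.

≈ 14.7°S, 113.5°W

The haversine formula gives a central angle δ ≈ 1.340 rad (76.8°) between the endpoints. The total great-circle distance is δ·R ≈ 1.340 × 6371 ≈ 8537 km, so the target fraction is f = 6000/8537 ≈ 0.703.
Interpolate at f ≈ 0.703 with slerp weights a = sin((1−f)δ)/sin δ ≈ 0.398, b = sin(fδ)/sin δ ≈ 0.831.
p = a·p₁ + b·p₂ ≈ (-0.386, -0.887, -0.254); φ = arcsin(p_z) ≈ -14.70°, λ = atan2(p_y, p_x) ≈ -113.54°.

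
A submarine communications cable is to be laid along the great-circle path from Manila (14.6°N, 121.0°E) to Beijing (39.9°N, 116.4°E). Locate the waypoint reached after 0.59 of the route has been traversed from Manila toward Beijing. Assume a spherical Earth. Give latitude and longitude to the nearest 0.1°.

≈ 29.5°N, 118.6°E

The haversine formula gives a central angle δ ≈ 0.447 rad (25.6°) between the endpoints.
Interpolate at f = 0.59 with slerp weights a = sin((1−f)δ)/sin δ ≈ 0.422, b = sin(fδ)/sin δ ≈ 0.603.
p = a·p₁ + b·p₂ ≈ (-0.416, 0.764, 0.493); φ = arcsin(p_z) ≈ 29.55°, λ = atan2(p_y, p_x) ≈ 118.56°.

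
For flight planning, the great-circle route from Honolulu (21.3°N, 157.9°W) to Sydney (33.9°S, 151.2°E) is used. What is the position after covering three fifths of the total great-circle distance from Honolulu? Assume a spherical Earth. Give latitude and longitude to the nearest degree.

≈ (13°S, 173°E)

Write both endpoints as unit vectors p₁, p₂ with components (cos φ cos λ, cos φ sin λ, sin φ).
The central angle between the endpoints is δ = arccos(p₁·p₂) ≈ 1.282 rad (73.4°).
Interpolate at f = 3/5 with slerp weights a = sin((1−f)δ)/sin δ ≈ 0.512, b = sin(fδ)/sin δ ≈ 0.726.
p = a·p₁ + b·p₂ ≈ (-0.969, 0.111, -0.219); φ = arcsin(p_z) ≈ -12.64°, λ = atan2(p_y, p_x) ≈ 173.48°.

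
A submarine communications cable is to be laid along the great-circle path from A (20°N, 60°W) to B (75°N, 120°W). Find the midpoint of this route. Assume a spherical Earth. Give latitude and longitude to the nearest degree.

≈ (50°N, 72°W)

Convert each endpoint to a unit vector on the sphere (x = cos φ cos λ, y = cos φ sin λ, z = sin φ).
The central angle between the endpoints is δ = arccos(p₁·p₂) ≈ 1.102 rad (63.1°).
Interpolate at f = 1/2 with slerp weights a = sin((1−f)δ)/sin δ ≈ 0.587, b = sin(fδ)/sin δ ≈ 0.587.
p = a·p₁ + b·p₂ ≈ (0.200, -0.609, 0.768); φ = arcsin(p_z) ≈ 50.13°, λ = atan2(p_y, p_x) ≈ -71.84°.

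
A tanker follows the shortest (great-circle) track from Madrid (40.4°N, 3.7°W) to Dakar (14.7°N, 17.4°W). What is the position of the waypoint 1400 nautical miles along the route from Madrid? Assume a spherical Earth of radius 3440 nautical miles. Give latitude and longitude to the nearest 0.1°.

From cos δ = sin φ₁ sin φ₂ + cos φ₁ cos φ₂ cos Δλ, the central angle is δ ≈ 0.495 rad (28.3°). The total great-circle distance is δ·R ≈ 0.495 × 3440 ≈ 1702 nmi, so the target fraction is f = 1400/1702 ≈ 0.823.
Interpolate at f ≈ 0.823 with slerp weights a = sin((1−f)δ)/sin δ ≈ 0.185, b = sin(fδ)/sin δ ≈ 0.834.
p = a·p₁ + b·p₂ ≈ (0.910, -0.250, 0.331); φ = arcsin(p_z) ≈ 19.34°, λ = atan2(p_y, p_x) ≈ -15.38°.

≈ 19.3°N, 15.4°W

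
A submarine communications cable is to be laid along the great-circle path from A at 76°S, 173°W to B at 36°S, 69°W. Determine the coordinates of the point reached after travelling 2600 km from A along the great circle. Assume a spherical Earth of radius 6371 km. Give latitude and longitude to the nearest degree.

Convert each endpoint to a unit vector on the sphere (x = cos φ cos λ, y = cos φ sin λ, z = sin φ).
The central angle between the endpoints is δ = arccos(p₁·p₂) ≈ 1.020 rad (58.5°). The total great-circle distance is δ·R ≈ 1.020 × 6371 ≈ 6501 km, so the target fraction is f = 2600/6501 ≈ 0.400.
Interpolate at f ≈ 0.400 with slerp weights a = sin((1−f)δ)/sin δ ≈ 0.674, b = sin(fδ)/sin δ ≈ 0.466.
p = a·p₁ + b·p₂ ≈ (-0.027, -0.372, -0.928); φ = arcsin(p_z) ≈ -68.13°, λ = atan2(p_y, p_x) ≈ -94.15°.

≈ 68°S, 94°W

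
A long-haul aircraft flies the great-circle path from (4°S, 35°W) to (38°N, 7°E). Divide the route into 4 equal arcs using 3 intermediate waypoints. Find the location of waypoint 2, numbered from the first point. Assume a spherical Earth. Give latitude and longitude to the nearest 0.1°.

From cos δ = sin φ₁ sin φ₂ + cos φ₁ cos φ₂ cos Δλ, the central angle is δ ≈ 0.999 rad (57.2°).
Interpolate at f = 2/4 with slerp weights a = sin((1−f)δ)/sin δ ≈ 0.570, b = sin(fδ)/sin δ ≈ 0.570.
p = a·p₁ + b·p₂ ≈ (0.911, -0.271, 0.311); φ = arcsin(p_z) ≈ 18.12°, λ = atan2(p_y, p_x) ≈ -16.58°.

≈ (18.1°N, 16.6°W)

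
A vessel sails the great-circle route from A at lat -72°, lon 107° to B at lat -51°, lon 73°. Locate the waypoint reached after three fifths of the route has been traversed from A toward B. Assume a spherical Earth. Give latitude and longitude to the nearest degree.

≈ lat -60°, lon 81°

Write both endpoints as unit vectors p₁, p₂ with components (cos φ cos λ, cos φ sin λ, sin φ).
The central angle between the endpoints is δ = arccos(p₁·p₂) ≈ 0.450 rad (25.8°).
Interpolate at f = 3/5 with slerp weights a = sin((1−f)δ)/sin δ ≈ 0.412, b = sin(fδ)/sin δ ≈ 0.613.
p = a·p₁ + b·p₂ ≈ (0.076, 0.491, -0.868); φ = arcsin(p_z) ≈ -60.23°, λ = atan2(p_y, p_x) ≈ 81.24°.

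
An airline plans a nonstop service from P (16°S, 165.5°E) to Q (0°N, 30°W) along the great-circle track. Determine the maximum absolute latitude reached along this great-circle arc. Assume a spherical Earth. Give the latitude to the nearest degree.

≈ 47°S

The great circle lies in the plane with unit normal n̂ = (p₁ × p₂)/|p₁ × p₂|.
Here n̂_z ≈ +0.682; the vertex latitude is φ_max = arccos|n̂_z| ≈ 47.0°.
Check via Clairaut: cos φ_max = |cos φ₁| · sin C = cos(16.0°)·sin(134.8°) ≈ 0.682, again giving ≈ 47.0°.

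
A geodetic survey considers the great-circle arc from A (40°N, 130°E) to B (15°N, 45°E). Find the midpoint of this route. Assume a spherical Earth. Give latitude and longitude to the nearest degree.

Convert each endpoint to a unit vector on the sphere (x = cos φ cos λ, y = cos φ sin λ, z = sin φ).
The central angle between the endpoints is δ = arccos(p₁·p₂) ≈ 1.338 rad (76.7°).
Interpolate at f = 1/2 with slerp weights a = sin((1−f)δ)/sin δ ≈ 0.637, b = sin(fδ)/sin δ ≈ 0.637.
p = a·p₁ + b·p₂ ≈ (0.121, 0.809, 0.575); φ = arcsin(p_z) ≈ 35.07°, λ = atan2(p_y, p_x) ≈ 81.46°.

≈ (35°N, 81°E)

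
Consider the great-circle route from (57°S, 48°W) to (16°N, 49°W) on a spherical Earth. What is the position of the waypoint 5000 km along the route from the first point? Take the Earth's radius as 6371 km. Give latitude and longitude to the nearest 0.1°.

≈ (12.0°S, 48.7°W)

The haversine formula gives a central angle δ ≈ 1.274 rad (73.0°) between the endpoints. The total great-circle distance is δ·R ≈ 1.274 × 6371 ≈ 8118 km, so the target fraction is f = 5000/8118 ≈ 0.616.
Interpolate at f ≈ 0.616 with slerp weights a = sin((1−f)δ)/sin δ ≈ 0.492, b = sin(fδ)/sin δ ≈ 0.739.
p = a·p₁ + b·p₂ ≈ (0.645, -0.735, -0.209); φ = arcsin(p_z) ≈ -12.04°, λ = atan2(p_y, p_x) ≈ -48.73°.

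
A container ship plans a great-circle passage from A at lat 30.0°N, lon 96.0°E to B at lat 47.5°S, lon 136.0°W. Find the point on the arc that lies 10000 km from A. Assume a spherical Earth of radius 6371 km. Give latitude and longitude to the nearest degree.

Convert each endpoint to a unit vector on the sphere (x = cos φ cos λ, y = cos φ sin λ, z = sin φ).
The central angle between the endpoints is δ = arccos(p₁·p₂) ≈ 2.387 rad (136.8°). The total great-circle distance is δ·R ≈ 2.387 × 6371 ≈ 15210 km, so the target fraction is f = 10000/15210 ≈ 0.657.
Interpolate at f ≈ 0.657 with slerp weights a = sin((1−f)δ)/sin δ ≈ 1.066, b = sin(fδ)/sin δ ≈ 1.461.
p = a·p₁ + b·p₂ ≈ (-0.806, 0.232, -0.544); φ = arcsin(p_z) ≈ -32.95°, λ = atan2(p_y, p_x) ≈ 163.92°.

≈ lat 33°S, lon 164°E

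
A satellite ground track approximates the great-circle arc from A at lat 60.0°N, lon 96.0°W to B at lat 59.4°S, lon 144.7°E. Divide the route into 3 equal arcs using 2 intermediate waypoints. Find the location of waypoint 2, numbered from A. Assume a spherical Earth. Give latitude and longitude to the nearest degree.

≈ lat 22°S, lon 168°W

Convert each endpoint to a unit vector on the sphere (x = cos φ cos λ, y = cos φ sin λ, z = sin φ).
The central angle between the endpoints is δ = arccos(p₁·p₂) ≈ 2.626 rad (150.5°).
Interpolate at f = 2/3 with slerp weights a = sin((1−f)δ)/sin δ ≈ 1.557, b = sin(fδ)/sin δ ≈ 1.995.
p = a·p₁ + b·p₂ ≈ (-0.910, -0.187, -0.369); φ = arcsin(p_z) ≈ -21.66°, λ = atan2(p_y, p_x) ≈ -168.37°.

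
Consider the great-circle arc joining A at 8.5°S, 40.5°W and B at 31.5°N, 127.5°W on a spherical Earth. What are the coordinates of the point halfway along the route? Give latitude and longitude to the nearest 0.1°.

Convert each endpoint to a unit vector on the sphere (x = cos φ cos λ, y = cos φ sin λ, z = sin φ).
The central angle between the endpoints is δ = arccos(p₁·p₂) ≈ 1.604 rad (91.9°).
Interpolate at f = 1/2 with slerp weights a = sin((1−f)δ)/sin δ ≈ 0.719, b = sin(fδ)/sin δ ≈ 0.719.
p = a·p₁ + b·p₂ ≈ (0.168, -0.948, 0.269); φ = arcsin(p_z) ≈ 15.63°, λ = atan2(p_y, p_x) ≈ -79.98°.

≈ 15.6°N, 80.0°W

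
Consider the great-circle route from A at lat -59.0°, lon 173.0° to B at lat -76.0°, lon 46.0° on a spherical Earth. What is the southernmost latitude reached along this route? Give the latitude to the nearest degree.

The great circle lies in the plane with unit normal n̂ = (p₁ × p₂)/|p₁ × p₂|.
Here n̂_z ≈ -0.152; the vertex latitude is φ_max = arccos|n̂_z| ≈ 81.2°.
Check via Clairaut: cos φ_max = |cos φ₁| · sin C = cos(59.0°)·sin(162.8°) ≈ 0.152, again giving ≈ 81.2°.

≈ -81°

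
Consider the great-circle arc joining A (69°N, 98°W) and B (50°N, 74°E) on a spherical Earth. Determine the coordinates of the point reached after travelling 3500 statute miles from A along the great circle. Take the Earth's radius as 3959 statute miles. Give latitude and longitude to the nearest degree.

Write both endpoints as unit vectors p₁, p₂ with components (cos φ cos λ, cos φ sin λ, sin φ).
The central angle between the endpoints is δ = arccos(p₁·p₂) ≈ 1.062 rad (60.9°). The total great-circle distance is δ·R ≈ 1.062 × 3959 ≈ 4205 mi, so the target fraction is f = 3500/4205 ≈ 0.832.
Interpolate at f ≈ 0.832 with slerp weights a = sin((1−f)δ)/sin δ ≈ 0.203, b = sin(fδ)/sin δ ≈ 0.885.
p = a·p₁ + b·p₂ ≈ (0.147, 0.475, 0.868); φ = arcsin(p_z) ≈ 60.18°, λ = atan2(p_y, p_x) ≈ 72.83°.

≈ (60°N, 73°E)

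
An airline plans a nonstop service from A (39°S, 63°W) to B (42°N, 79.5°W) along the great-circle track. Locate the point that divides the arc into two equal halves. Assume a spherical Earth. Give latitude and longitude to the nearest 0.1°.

Write both endpoints as unit vectors p₁, p₂ with components (cos φ cos λ, cos φ sin λ, sin φ).
The central angle between the endpoints is δ = arccos(p₁·p₂) ≈ 1.438 rad (82.4°).
Interpolate at f = 1/2 with slerp weights a = sin((1−f)δ)/sin δ ≈ 0.664, b = sin(fδ)/sin δ ≈ 0.664.
p = a·p₁ + b·p₂ ≈ (0.324, -0.946, 0.026); φ = arcsin(p_z) ≈ 1.52°, λ = atan2(p_y, p_x) ≈ -71.06°.

≈ (1.5°N, 71.1°W)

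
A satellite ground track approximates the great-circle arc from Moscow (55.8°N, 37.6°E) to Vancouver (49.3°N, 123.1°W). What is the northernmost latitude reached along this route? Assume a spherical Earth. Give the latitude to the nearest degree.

The great circle lies in the plane with unit normal n̂ = (p₁ × p₂)/|p₁ × p₂|.
Here n̂_z ≈ -0.126; the vertex latitude is φ_max = arccos|n̂_z| ≈ 82.7°.
Check via Clairaut: cos φ_max = |cos φ₁| · sin C = cos(55.8°)·sin(13.0°) ≈ 0.126, again giving ≈ 82.7°.

≈ 83°N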